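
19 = 19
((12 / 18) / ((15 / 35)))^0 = 1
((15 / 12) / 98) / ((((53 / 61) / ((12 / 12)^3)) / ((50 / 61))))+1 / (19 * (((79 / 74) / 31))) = 24017697 / 15592388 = 1.54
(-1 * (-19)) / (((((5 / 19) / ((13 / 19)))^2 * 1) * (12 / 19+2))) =61009 / 1250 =48.81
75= 75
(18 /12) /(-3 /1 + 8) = 3 /10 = 0.30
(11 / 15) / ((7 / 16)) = 176 / 105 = 1.68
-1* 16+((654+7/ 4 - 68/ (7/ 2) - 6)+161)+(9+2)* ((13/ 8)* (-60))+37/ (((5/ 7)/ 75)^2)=407627.82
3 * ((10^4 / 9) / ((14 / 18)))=30000 / 7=4285.71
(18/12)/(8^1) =3/16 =0.19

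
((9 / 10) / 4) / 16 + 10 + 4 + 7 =13449 / 640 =21.01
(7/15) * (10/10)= 0.47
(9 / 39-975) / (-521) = 12672 / 6773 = 1.87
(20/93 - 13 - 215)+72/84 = -147730/651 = -226.93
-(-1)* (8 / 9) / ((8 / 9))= 1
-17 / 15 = -1.13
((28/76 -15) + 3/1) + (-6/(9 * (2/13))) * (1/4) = -2899/228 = -12.71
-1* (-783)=783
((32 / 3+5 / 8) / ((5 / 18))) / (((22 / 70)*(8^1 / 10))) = 28455 / 176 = 161.68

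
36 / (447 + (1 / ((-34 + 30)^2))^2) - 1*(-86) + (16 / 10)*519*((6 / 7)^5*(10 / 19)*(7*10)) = 74340934765346 / 5220319027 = 14240.69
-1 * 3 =-3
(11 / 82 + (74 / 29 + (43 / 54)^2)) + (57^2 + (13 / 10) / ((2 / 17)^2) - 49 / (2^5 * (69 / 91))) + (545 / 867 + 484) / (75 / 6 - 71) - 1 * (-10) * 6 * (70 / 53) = 166857349723766263 / 48857463243360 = 3415.19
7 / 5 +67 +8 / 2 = 362 / 5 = 72.40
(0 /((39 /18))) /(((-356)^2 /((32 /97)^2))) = 0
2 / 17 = 0.12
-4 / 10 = -2 / 5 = -0.40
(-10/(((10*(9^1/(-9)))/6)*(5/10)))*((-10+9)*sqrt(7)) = -12*sqrt(7) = -31.75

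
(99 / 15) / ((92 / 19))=627 / 460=1.36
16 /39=0.41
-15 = -15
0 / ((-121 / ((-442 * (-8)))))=0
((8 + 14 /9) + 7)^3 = 3307949 /729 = 4537.65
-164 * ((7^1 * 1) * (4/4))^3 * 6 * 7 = -2362584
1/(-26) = -1/26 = -0.04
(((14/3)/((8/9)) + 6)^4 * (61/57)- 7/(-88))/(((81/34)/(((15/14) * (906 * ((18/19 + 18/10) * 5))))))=341387178868915/3558016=95948747.52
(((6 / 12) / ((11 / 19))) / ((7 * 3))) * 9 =57 / 154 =0.37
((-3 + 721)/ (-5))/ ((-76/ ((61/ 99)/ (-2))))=-21899/ 37620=-0.58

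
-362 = -362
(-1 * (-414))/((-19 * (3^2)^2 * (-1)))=46/171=0.27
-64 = -64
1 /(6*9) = 1 /54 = 0.02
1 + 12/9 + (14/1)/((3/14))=203/3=67.67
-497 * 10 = -4970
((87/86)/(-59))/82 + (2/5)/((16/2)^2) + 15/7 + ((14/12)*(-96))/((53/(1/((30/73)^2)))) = -2879539178081/277850210400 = -10.36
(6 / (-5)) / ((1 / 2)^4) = -19.20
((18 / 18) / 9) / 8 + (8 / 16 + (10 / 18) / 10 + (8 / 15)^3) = 0.72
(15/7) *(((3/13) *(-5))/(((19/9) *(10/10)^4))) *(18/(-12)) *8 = 24300/1729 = 14.05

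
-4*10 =-40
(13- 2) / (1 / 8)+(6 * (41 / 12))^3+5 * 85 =73025 / 8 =9128.12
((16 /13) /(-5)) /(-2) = 8 /65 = 0.12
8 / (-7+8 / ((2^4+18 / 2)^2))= -5000 / 4367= -1.14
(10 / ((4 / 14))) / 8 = 35 / 8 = 4.38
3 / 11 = 0.27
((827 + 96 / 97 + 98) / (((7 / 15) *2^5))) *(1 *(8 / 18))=449105 / 16296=27.56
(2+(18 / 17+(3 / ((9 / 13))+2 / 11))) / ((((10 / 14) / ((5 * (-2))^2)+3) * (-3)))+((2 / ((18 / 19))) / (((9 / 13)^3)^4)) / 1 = 173.31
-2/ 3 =-0.67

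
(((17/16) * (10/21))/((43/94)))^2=15960025/13046544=1.22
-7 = -7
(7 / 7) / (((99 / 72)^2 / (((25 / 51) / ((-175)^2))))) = 64 / 7559475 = 0.00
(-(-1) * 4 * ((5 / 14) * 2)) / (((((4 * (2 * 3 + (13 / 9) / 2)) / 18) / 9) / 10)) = 145800 / 847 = 172.14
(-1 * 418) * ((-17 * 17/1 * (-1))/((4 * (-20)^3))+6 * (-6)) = 15051.78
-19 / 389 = -0.05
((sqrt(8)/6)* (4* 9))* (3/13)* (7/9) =28* sqrt(2)/13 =3.05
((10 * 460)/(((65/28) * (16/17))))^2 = 749116900/169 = 4432644.38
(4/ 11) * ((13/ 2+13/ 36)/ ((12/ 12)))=247/ 99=2.49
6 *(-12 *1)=-72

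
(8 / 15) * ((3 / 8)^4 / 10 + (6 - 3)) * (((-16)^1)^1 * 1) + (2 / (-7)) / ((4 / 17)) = -300509 / 11200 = -26.83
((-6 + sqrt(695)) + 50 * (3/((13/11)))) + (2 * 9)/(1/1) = 165.29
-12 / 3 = -4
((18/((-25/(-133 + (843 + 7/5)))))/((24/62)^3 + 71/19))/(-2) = 18120286377/268499125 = 67.49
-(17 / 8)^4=-83521 / 4096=-20.39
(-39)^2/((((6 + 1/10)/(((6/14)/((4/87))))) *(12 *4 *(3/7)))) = 220545/1952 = 112.98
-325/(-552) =0.59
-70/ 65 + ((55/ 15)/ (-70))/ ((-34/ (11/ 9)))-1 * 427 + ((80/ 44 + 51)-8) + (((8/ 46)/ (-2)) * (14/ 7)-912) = -273790770311/ 211351140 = -1295.43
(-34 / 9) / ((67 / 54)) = -204 / 67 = -3.04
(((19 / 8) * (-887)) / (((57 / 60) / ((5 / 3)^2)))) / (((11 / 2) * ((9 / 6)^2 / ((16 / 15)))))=-1419200 / 2673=-530.94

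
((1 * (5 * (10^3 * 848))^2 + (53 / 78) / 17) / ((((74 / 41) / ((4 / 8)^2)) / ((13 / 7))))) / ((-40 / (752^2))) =-4318021550668809600314 / 66045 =-65379991682471187.83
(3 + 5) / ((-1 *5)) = -8 / 5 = -1.60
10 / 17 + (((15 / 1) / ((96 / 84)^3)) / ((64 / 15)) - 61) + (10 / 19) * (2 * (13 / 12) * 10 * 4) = -395077777 / 31752192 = -12.44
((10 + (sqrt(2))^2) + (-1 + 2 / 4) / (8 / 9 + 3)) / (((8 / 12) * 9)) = 277 / 140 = 1.98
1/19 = 0.05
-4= -4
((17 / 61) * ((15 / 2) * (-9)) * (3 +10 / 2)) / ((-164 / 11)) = 25245 / 2501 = 10.09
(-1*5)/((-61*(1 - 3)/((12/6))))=-5/61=-0.08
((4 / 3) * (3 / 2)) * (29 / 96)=29 / 48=0.60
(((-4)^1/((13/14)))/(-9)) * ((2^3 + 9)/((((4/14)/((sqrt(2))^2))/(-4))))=-26656/117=-227.83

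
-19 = -19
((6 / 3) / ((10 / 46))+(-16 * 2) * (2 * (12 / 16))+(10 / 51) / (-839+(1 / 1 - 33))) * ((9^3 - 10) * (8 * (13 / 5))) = -580265.13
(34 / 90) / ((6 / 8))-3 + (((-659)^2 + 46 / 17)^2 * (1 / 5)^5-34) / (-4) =-1471663451545633 / 97537500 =-15088180.97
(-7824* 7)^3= -164278468472832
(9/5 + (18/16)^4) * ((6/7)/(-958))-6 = -412225647/68669440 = -6.00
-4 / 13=-0.31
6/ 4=3/ 2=1.50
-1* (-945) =945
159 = 159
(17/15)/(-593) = -17/8895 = -0.00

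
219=219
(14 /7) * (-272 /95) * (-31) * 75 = 252960 /19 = 13313.68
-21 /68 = -0.31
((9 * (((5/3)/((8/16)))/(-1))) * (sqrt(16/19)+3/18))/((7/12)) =-1440 * sqrt(19)/133- 60/7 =-55.77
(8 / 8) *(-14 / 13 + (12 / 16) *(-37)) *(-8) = 2998 / 13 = 230.62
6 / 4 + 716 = 717.50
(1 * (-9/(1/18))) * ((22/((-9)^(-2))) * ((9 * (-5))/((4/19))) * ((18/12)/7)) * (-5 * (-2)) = 132227582.14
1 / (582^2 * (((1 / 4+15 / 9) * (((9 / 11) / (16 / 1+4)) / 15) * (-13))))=-0.00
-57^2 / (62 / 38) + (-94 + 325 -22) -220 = -62072 / 31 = -2002.32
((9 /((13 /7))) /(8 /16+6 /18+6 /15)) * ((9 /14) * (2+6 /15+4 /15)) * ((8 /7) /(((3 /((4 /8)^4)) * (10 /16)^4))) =442368 /420875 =1.05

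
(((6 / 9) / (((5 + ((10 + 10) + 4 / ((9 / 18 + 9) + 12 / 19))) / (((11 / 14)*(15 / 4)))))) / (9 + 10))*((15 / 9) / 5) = 3025 / 2229156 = 0.00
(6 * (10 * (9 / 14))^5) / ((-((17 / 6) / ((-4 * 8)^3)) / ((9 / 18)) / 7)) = 108839116800000 / 40817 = 2666514364.11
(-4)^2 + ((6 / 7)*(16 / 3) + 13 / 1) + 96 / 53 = 13127 / 371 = 35.38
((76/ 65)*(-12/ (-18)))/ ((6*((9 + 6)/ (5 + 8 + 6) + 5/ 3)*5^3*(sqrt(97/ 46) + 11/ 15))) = -182666/ 924730625 + 1083*sqrt(4462)/ 184946125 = 0.00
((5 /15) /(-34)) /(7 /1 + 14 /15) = -5 /4046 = -0.00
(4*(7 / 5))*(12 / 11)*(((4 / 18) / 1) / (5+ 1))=112 / 495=0.23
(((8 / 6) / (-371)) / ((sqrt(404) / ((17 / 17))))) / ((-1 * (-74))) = -sqrt(101) / 4159281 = -0.00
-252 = -252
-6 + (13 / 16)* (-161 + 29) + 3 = -110.25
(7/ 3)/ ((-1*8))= -7/ 24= -0.29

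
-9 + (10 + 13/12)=25/12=2.08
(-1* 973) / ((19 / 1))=-973 / 19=-51.21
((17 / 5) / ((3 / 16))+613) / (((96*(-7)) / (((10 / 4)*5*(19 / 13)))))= -899365 / 52416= -17.16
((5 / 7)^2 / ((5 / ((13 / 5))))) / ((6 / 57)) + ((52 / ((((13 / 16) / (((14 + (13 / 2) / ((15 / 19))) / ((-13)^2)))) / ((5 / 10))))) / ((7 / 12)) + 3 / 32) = 13025767 / 1324960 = 9.83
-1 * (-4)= 4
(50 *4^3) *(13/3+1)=51200/3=17066.67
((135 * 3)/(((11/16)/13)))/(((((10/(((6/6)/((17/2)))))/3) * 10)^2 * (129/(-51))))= -37908/1005125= -0.04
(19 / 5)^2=361 / 25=14.44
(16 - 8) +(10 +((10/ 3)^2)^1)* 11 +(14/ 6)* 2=2204/ 9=244.89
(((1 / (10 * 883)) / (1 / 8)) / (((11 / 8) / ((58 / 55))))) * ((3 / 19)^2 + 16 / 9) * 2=21741184 / 8678322675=0.00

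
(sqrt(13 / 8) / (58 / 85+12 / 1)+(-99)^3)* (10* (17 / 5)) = -32990166+1445* sqrt(26) / 2156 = -32990162.58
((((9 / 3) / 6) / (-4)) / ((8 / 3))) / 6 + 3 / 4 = 95 / 128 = 0.74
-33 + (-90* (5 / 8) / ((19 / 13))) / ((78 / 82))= -5583 / 76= -73.46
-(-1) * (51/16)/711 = 0.00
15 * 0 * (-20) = 0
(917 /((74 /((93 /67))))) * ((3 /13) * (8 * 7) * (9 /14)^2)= 2960469 /32227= 91.86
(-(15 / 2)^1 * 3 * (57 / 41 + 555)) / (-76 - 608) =28515 / 1558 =18.30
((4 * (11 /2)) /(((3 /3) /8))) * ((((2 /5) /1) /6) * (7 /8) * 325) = 10010 /3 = 3336.67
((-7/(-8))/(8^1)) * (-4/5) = -7/80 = -0.09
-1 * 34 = -34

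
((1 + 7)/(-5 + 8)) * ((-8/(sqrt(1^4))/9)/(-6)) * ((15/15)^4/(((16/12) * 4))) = 2/27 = 0.07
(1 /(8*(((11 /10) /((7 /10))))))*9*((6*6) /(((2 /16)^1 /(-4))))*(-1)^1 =824.73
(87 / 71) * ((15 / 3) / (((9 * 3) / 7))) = 1015 / 639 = 1.59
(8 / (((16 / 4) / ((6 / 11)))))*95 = 103.64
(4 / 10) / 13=2 / 65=0.03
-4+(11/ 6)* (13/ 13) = -2.17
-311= -311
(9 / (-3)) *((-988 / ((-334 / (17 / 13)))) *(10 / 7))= -19380 / 1169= -16.58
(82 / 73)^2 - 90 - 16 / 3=-1503922 / 15987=-94.07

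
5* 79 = 395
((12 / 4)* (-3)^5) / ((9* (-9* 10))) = 9 / 10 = 0.90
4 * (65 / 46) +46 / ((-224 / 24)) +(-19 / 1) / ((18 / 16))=-46847 / 2898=-16.17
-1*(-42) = 42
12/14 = 6/7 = 0.86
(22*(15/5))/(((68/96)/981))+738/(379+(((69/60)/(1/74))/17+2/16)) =405902241216/4440553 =91408.04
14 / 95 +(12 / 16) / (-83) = 4363 / 31540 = 0.14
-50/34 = -25/17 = -1.47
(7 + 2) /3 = 3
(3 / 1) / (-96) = -1 / 32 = -0.03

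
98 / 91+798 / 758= 2.13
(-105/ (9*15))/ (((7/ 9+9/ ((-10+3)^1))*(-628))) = -49/ 20096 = -0.00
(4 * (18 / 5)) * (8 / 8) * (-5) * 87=-6264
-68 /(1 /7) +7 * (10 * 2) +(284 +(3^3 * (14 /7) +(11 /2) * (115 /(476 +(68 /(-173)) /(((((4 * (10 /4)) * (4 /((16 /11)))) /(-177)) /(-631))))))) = 30604693 /21320584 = 1.44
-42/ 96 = -7/ 16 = -0.44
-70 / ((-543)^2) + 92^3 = 229595378042 / 294849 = 778688.00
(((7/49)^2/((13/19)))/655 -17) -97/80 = -24316395/1335152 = -18.21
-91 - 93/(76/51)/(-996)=-2294531/25232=-90.94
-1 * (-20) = 20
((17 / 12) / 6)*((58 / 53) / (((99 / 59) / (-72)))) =-58174 / 5247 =-11.09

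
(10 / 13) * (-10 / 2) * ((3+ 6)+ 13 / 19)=-9200 / 247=-37.25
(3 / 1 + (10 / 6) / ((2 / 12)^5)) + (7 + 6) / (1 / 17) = 13184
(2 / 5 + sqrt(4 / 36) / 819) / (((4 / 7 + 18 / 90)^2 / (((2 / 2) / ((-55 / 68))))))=-2341444 / 2814669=-0.83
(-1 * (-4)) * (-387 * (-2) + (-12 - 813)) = -204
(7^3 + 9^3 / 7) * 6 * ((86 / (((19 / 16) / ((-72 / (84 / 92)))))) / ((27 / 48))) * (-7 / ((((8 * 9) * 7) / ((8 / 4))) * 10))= 633972736 / 8379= 75662.10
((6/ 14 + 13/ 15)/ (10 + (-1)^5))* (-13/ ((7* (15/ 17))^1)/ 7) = -30056/ 694575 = -0.04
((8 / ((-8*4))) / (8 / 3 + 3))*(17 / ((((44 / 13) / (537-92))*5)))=-3471 / 176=-19.72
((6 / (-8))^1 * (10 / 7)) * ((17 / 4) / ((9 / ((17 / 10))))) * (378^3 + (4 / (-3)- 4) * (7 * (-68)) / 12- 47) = -140480833361 / 3024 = -46455302.04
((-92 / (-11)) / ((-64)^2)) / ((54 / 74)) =851 / 304128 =0.00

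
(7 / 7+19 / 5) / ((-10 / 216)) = -2592 / 25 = -103.68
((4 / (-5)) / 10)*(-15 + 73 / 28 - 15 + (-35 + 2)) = 1691 / 350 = 4.83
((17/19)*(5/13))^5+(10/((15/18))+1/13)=11107455628748/919358226007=12.08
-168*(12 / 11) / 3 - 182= -2674 / 11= -243.09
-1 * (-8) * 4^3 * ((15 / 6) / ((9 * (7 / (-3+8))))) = 6400 / 63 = 101.59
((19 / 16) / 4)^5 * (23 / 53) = 56950277 / 56908316672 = 0.00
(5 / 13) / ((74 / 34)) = 85 / 481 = 0.18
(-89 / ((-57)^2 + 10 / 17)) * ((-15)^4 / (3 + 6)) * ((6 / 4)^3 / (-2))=229786875 / 883888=259.97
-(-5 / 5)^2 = -1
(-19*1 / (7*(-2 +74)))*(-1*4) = 19 / 126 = 0.15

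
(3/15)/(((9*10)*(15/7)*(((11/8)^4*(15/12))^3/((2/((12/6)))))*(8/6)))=3848290697216/441341490476390625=0.00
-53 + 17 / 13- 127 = -178.69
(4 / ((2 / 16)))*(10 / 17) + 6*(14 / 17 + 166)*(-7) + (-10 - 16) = -119234 / 17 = -7013.76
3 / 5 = 0.60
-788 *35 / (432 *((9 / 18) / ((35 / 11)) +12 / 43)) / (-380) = 2075395 / 5388552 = 0.39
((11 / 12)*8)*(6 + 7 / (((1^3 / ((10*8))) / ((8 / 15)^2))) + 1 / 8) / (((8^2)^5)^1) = 655039 / 579820584960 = 0.00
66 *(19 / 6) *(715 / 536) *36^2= 24208470 / 67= 361320.45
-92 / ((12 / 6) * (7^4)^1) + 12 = 28766 / 2401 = 11.98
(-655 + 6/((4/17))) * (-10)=6295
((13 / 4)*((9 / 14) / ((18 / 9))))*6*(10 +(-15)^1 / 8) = 22815 / 448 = 50.93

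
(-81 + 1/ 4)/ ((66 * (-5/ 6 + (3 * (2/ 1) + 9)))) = -19/ 220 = -0.09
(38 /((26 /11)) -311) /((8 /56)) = -26838 /13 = -2064.46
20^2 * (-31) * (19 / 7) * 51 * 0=0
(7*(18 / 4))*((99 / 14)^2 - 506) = -804375 / 56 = -14363.84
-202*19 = -3838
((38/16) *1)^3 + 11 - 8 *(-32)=143563/512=280.40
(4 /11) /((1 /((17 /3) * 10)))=680 /33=20.61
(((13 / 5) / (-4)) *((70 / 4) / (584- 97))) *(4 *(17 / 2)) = -1547 / 1948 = -0.79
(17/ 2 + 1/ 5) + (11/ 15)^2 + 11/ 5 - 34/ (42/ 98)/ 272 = 20063/ 1800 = 11.15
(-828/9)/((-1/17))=1564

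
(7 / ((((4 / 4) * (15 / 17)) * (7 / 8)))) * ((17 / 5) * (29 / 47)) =67048 / 3525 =19.02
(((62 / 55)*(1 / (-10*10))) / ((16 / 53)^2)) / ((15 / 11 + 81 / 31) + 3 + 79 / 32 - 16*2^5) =2699449 / 10967754000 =0.00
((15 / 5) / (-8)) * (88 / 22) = -3 / 2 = -1.50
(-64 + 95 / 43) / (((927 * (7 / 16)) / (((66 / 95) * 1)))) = -935264 / 8835855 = -0.11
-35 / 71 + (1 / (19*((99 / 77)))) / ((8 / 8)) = -5488 / 12141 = -0.45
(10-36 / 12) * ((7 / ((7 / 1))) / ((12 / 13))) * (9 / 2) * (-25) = -6825 / 8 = -853.12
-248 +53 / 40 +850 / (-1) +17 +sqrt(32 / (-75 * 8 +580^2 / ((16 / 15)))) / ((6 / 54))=-43187 / 40 +12 * sqrt(2798) / 6995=-1079.58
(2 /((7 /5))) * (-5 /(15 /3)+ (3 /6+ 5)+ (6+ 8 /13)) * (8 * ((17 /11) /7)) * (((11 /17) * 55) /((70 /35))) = 317900 /637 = 499.06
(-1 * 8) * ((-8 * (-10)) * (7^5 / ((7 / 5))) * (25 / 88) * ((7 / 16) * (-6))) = 63026250 / 11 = 5729659.09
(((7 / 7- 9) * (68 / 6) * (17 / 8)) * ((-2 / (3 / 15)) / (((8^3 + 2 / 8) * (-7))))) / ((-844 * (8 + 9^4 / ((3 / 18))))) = 2890 / 178740615753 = 0.00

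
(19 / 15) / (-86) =-19 / 1290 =-0.01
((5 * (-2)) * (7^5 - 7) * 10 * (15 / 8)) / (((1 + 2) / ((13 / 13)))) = -1050000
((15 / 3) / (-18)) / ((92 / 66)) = -0.20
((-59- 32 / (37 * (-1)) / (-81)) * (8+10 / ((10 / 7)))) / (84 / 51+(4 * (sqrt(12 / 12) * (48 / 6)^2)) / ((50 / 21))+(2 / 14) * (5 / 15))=-2630718125 / 324588753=-8.10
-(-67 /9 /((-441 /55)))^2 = -13579225 /15752961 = -0.86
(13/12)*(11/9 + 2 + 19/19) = 247/54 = 4.57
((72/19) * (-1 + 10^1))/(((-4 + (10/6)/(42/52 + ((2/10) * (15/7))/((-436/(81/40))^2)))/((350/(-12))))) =513.67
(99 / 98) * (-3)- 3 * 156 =-46161 / 98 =-471.03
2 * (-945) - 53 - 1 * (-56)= -1887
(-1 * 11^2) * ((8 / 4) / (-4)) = 121 / 2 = 60.50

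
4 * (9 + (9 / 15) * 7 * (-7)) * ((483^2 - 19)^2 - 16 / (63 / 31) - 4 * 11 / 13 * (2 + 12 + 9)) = -6060948421225856 / 1365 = -4440255253645.32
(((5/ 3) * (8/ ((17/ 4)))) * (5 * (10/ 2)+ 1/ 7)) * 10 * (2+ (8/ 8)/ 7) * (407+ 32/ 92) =13191552000/ 19159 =688530.30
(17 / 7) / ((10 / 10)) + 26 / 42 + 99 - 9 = 1954 / 21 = 93.05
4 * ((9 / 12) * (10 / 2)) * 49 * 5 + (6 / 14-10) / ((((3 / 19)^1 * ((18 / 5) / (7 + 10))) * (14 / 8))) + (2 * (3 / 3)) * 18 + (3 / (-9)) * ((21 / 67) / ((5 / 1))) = 1572227144 / 443205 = 3547.40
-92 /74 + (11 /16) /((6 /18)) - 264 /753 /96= 0.82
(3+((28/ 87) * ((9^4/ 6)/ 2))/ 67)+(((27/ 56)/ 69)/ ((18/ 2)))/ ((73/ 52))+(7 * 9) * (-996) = -2865579577333/ 45672158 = -62742.37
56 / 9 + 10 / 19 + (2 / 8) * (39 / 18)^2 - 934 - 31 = -872855 / 912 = -957.08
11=11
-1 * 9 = -9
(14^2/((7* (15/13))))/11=364/165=2.21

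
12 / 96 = 1 / 8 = 0.12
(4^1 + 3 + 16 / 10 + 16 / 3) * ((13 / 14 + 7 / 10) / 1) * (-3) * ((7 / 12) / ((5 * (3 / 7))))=-27797 / 1500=-18.53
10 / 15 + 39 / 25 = 167 / 75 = 2.23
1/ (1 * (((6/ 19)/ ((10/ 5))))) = 19/ 3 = 6.33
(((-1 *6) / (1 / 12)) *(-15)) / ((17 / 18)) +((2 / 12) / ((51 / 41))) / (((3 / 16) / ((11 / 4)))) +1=526241 / 459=1146.49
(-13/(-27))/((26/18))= 1/3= 0.33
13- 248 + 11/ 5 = -1164/ 5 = -232.80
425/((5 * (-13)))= -85/13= -6.54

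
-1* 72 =-72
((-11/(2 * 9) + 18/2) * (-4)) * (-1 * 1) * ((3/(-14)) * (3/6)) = -151/42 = -3.60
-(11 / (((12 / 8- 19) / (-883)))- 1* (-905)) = -51101 / 35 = -1460.03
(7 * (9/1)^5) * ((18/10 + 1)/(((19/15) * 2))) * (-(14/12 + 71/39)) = -674162433/494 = -1364701.28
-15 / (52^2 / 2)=-15 / 1352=-0.01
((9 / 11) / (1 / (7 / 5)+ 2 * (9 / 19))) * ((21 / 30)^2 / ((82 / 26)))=58653 / 766700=0.08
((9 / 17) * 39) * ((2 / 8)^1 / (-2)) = -351 / 136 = -2.58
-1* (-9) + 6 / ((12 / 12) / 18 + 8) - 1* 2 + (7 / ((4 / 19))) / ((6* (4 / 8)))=32761 / 1740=18.83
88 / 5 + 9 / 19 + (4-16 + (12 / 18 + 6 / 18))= 672 / 95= 7.07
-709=-709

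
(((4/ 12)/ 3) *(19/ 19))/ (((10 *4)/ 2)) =1/ 180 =0.01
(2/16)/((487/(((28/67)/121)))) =7/7896218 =0.00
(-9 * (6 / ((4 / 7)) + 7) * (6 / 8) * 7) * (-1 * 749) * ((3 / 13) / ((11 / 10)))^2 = 1114792875 / 40898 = 27257.88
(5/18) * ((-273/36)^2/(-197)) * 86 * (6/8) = -5.23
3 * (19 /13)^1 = 57 /13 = 4.38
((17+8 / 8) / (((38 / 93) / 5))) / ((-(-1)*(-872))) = -4185 / 16568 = -0.25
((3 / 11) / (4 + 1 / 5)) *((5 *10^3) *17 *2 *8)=6800000 / 77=88311.69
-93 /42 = -31 /14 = -2.21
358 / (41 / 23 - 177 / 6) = -16468 / 1275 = -12.92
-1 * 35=-35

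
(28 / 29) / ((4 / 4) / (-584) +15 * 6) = 16352 / 1524211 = 0.01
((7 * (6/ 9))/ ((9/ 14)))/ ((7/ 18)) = 18.67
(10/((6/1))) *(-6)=-10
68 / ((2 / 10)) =340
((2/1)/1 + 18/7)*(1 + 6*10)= 1952/7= 278.86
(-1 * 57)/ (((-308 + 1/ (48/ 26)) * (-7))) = -1368/ 51653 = -0.03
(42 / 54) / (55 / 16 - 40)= -112 / 5265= -0.02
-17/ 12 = -1.42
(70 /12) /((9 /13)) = 455 /54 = 8.43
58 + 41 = 99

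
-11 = -11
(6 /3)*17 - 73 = -39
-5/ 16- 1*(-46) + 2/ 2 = 747/ 16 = 46.69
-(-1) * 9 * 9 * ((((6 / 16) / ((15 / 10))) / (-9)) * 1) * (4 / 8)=-9 / 8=-1.12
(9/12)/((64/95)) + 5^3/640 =1.31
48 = 48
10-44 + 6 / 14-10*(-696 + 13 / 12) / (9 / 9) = 290455 / 42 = 6915.60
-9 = -9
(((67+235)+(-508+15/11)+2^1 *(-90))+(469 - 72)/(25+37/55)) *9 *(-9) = 464452947/15532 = 29902.97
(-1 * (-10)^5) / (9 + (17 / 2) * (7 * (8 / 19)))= 1900000 / 647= 2936.63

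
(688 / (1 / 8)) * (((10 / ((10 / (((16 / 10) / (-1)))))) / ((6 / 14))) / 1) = -308224 / 15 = -20548.27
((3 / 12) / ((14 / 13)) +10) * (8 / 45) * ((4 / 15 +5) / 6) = 15089 / 9450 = 1.60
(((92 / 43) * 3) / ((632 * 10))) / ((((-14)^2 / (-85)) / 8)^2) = 99705 / 8156197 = 0.01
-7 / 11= -0.64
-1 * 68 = -68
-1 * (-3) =3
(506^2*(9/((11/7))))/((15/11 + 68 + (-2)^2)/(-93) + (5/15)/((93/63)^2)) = -7750593774/3361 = -2306038.02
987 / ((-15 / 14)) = -4606 / 5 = -921.20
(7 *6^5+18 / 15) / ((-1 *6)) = -45361 / 5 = -9072.20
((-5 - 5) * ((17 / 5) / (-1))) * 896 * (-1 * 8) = -243712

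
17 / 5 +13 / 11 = 252 / 55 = 4.58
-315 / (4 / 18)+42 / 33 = -31157 / 22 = -1416.23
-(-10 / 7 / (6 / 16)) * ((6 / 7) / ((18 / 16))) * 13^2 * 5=1081600 / 441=2452.61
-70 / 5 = -14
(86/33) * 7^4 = 206486/33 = 6257.15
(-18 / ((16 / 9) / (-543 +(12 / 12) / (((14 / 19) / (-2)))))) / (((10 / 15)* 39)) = 77355 / 364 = 212.51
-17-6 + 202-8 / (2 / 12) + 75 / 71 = 9376 / 71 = 132.06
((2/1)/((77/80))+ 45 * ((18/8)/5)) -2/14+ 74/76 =135525/5852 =23.16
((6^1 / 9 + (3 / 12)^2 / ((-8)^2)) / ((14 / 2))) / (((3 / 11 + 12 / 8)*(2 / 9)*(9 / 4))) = 3223 / 29952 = 0.11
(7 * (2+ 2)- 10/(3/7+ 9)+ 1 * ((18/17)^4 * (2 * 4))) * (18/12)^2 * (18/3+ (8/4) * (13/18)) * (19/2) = 129799959409/22049544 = 5886.74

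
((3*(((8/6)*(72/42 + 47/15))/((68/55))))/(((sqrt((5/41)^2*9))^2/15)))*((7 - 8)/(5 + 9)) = -9411919/74970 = -125.54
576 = 576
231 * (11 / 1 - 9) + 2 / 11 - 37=4677 / 11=425.18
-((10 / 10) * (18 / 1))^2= -324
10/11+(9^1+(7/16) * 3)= 1975/176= 11.22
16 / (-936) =-2 / 117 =-0.02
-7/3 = -2.33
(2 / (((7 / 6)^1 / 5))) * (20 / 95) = 240 / 133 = 1.80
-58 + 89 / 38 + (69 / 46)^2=-4059 / 76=-53.41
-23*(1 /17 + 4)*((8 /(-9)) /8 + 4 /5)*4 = -65596 /255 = -257.24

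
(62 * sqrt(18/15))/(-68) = -31 * sqrt(30)/170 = -1.00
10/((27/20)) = 200/27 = 7.41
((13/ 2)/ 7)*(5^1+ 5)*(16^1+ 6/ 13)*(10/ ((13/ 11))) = 1293.41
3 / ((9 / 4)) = 4 / 3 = 1.33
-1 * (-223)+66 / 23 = 5195 / 23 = 225.87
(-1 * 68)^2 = 4624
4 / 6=2 / 3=0.67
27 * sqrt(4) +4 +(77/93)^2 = 507571/8649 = 58.69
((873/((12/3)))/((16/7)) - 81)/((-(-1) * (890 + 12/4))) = 927/57152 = 0.02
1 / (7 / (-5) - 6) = -5 / 37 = -0.14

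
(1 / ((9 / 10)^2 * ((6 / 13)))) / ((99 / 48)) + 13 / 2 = 125047 / 16038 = 7.80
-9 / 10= -0.90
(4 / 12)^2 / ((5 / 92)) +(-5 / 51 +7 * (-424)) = -2269031 / 765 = -2966.05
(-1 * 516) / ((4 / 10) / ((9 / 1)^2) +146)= -52245 / 14783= -3.53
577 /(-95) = -577 /95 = -6.07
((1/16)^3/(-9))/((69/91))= -91/2543616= -0.00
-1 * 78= -78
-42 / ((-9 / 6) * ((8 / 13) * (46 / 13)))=1183 / 92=12.86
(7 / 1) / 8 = 7 / 8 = 0.88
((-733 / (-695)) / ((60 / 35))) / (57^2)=5131 / 27096660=0.00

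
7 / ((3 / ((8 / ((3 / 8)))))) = 448 / 9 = 49.78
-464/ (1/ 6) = -2784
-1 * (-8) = 8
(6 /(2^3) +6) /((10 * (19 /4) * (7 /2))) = 27 /665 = 0.04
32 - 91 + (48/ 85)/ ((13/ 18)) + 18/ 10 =-62342/ 1105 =-56.42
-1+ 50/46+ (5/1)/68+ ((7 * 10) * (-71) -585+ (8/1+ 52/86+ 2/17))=-372987475/67252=-5546.12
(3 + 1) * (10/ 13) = 40/ 13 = 3.08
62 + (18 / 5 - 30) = 178 / 5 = 35.60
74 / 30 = 37 / 15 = 2.47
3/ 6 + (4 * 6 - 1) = 47/ 2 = 23.50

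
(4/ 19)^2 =16/ 361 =0.04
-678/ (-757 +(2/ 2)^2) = 113/ 126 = 0.90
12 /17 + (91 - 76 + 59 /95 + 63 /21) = 31213 /1615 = 19.33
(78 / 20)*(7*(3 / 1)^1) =819 / 10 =81.90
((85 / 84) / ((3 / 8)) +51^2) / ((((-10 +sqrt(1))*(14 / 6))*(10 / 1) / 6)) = -164033 / 2205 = -74.39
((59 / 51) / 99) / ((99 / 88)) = 472 / 45441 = 0.01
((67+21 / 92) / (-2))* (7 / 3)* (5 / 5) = -43295 / 552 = -78.43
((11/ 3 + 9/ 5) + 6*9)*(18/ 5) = 214.08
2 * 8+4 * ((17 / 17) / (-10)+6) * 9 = 1142 / 5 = 228.40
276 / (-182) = -1.52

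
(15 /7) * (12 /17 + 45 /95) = 5715 /2261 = 2.53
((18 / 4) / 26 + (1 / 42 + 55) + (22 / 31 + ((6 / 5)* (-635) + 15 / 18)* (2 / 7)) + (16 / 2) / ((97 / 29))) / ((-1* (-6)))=-522683471 / 19701864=-26.53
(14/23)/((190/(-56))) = -392/2185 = -0.18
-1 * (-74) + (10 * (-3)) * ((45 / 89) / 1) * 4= 1186 / 89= 13.33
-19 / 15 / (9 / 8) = -152 / 135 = -1.13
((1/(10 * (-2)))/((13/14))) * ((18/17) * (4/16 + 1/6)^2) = -35/3536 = -0.01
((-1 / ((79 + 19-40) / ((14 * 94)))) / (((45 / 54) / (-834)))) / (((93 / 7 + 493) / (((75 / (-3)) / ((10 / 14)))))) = -20167371 / 12847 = -1569.81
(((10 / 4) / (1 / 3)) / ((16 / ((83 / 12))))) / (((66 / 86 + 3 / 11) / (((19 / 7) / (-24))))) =-3729605 / 10579968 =-0.35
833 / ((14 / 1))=119 / 2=59.50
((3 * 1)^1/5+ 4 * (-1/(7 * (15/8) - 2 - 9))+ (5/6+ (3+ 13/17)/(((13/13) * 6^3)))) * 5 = -1981/918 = -2.16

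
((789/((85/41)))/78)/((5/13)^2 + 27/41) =6.05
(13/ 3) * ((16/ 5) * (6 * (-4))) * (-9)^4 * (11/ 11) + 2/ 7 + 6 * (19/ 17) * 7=-1299154876/ 595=-2183453.57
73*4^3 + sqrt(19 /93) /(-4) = 4672 - sqrt(1767) /372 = 4671.89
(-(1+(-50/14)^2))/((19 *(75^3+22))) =-674/392786107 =-0.00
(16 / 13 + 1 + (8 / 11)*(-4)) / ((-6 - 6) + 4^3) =-97 / 7436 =-0.01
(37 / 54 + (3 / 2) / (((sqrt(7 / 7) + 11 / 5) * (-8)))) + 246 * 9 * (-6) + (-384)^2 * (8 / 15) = 2258835607 / 34560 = 65359.83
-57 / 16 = -3.56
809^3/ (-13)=-529475129/ 13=-40728856.08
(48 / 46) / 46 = 12 / 529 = 0.02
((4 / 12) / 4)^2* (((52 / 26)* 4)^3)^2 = 16384 / 9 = 1820.44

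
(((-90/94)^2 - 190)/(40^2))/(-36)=83537/25447680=0.00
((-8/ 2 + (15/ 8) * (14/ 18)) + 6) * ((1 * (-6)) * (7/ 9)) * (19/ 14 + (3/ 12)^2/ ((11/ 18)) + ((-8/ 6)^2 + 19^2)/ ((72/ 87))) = -303573247/ 42768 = -7098.14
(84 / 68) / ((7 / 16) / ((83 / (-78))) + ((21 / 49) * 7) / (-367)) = -1705816 / 579037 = -2.95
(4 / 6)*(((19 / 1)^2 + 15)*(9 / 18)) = 376 / 3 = 125.33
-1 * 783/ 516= -261/ 172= -1.52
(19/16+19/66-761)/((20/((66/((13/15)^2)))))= -18046305/5408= -3336.96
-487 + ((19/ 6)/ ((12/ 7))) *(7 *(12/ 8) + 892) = 169937/ 144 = 1180.12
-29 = -29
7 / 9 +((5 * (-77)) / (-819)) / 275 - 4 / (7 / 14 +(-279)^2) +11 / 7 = 499575827 / 212507295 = 2.35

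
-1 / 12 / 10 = -1 / 120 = -0.01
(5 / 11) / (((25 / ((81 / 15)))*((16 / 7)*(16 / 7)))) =1323 / 70400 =0.02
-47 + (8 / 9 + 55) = 80 / 9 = 8.89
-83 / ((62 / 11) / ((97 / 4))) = -88561 / 248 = -357.10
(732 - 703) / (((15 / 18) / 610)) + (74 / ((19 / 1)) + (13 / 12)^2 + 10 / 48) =58094245 / 2736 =21233.28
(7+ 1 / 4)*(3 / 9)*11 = 319 / 12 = 26.58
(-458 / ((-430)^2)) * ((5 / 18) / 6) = -229 / 1996920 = -0.00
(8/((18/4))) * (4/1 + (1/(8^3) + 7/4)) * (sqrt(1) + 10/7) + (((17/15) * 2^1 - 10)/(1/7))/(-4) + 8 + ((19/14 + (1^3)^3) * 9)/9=48.72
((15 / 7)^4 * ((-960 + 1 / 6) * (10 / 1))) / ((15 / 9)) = -291549375 / 2401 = -121428.31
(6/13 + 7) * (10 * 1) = 970/13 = 74.62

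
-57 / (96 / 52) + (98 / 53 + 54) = 10589 / 424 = 24.97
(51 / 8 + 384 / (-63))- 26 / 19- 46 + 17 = -96043 / 3192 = -30.09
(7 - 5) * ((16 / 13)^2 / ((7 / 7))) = 512 / 169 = 3.03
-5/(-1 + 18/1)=-5/17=-0.29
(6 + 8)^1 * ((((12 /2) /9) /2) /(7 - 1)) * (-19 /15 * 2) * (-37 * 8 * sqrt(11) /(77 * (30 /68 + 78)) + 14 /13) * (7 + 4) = -40964 /1755 + 382432 * sqrt(11) /360045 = -19.82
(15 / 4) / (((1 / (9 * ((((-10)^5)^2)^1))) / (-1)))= -337500000000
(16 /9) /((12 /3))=0.44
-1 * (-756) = 756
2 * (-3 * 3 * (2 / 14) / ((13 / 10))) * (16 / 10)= -288 / 91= -3.16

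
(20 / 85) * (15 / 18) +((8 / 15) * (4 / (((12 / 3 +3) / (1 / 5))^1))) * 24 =14806 / 8925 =1.66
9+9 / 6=21 / 2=10.50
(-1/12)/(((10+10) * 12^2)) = -1/34560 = -0.00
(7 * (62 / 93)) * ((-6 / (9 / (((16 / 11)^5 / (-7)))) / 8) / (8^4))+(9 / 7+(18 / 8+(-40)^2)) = 65079263225 / 40584852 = 1603.54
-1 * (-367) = 367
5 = 5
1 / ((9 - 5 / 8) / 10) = 80 / 67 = 1.19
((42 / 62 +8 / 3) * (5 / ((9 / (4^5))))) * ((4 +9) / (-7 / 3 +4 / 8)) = -41400320 / 3069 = -13489.84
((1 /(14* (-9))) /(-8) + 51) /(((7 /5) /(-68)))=-4369765 /1764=-2477.19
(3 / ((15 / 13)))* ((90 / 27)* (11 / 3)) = 286 / 9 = 31.78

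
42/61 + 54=3336/61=54.69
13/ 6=2.17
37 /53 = 0.70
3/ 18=0.17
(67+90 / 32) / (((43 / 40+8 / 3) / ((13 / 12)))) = 72605 / 3592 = 20.21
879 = 879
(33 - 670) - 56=-693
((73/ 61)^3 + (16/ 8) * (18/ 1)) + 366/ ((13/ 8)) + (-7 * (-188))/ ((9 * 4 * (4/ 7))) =34727433251/ 106227108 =326.92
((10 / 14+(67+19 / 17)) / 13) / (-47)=-8191 / 72709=-0.11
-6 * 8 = -48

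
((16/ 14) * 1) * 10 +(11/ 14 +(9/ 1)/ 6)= 96/ 7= 13.71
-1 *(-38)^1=38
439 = 439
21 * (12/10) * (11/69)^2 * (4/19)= 6776/50255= 0.13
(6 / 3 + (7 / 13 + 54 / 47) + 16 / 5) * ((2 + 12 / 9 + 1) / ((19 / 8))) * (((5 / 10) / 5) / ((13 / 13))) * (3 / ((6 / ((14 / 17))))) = 589148 / 1138575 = 0.52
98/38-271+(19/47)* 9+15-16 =-237344/893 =-265.78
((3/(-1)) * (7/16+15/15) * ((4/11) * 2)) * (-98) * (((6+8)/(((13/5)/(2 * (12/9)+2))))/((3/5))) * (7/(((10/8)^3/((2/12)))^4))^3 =87352199989496165282349056/132706591975875198841094970703125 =0.00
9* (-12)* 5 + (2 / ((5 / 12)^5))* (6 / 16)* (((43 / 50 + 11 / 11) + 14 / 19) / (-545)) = -437081763204 / 808984375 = -540.28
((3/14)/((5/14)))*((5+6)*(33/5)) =1089/25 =43.56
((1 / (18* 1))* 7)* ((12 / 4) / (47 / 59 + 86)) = 413 / 30726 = 0.01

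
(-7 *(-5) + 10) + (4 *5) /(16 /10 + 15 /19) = 12115 /227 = 53.37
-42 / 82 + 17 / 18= 319 / 738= 0.43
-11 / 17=-0.65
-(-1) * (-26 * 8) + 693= 485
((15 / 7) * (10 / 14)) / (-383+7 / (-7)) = -25 / 6272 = -0.00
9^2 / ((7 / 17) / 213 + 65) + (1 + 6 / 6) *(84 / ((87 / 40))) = 535739009 / 6825788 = 78.49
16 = 16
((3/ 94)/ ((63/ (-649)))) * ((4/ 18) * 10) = -6490/ 8883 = -0.73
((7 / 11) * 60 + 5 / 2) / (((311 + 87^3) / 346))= 154835 / 7246954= 0.02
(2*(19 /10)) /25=19 /125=0.15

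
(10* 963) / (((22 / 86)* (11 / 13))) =5383170 / 121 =44489.01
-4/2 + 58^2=3362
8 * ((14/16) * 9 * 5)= 315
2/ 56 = 1/ 28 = 0.04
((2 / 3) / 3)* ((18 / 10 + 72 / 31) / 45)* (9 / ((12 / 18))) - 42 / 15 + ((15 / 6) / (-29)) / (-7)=-790667 / 314650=-2.51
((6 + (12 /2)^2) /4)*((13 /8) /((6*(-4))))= -91 /128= -0.71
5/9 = 0.56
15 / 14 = 1.07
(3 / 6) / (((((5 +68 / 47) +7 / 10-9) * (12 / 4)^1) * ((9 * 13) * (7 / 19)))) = -4465 / 2140047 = -0.00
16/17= 0.94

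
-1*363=-363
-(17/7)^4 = -83521/2401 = -34.79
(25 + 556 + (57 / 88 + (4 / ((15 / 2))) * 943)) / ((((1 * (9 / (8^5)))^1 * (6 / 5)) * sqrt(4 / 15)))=1466006528 * sqrt(15) / 891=6372411.75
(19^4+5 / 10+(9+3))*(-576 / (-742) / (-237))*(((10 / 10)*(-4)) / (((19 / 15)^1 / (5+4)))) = 6756488640 / 556871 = 12132.95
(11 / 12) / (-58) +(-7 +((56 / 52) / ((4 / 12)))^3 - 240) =-326149583 / 1529112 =-213.29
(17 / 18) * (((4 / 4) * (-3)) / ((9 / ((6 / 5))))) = -17 / 45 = -0.38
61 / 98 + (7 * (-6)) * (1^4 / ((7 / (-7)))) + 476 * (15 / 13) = 754021 / 1274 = 591.85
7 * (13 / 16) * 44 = 1001 / 4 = 250.25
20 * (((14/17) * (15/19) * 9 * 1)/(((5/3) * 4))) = 17.55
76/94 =0.81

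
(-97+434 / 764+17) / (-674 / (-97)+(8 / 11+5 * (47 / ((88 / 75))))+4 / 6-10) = -388511772 / 971507557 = -0.40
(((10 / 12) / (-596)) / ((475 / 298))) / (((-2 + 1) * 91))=0.00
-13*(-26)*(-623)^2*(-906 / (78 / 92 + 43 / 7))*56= -2143210804373184 / 2251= -952114973066.72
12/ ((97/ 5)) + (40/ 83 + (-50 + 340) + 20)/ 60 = 93283/ 16102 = 5.79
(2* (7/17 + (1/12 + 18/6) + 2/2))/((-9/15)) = -4585/306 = -14.98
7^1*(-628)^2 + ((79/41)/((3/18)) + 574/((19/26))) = 2151196842/779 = 2761485.03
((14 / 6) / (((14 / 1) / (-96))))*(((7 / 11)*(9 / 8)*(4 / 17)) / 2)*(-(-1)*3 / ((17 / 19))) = -14364 / 3179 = -4.52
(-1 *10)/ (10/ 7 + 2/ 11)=-385/ 62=-6.21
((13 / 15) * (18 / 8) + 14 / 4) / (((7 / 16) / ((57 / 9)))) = 8284 / 105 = 78.90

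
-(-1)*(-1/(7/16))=-16/7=-2.29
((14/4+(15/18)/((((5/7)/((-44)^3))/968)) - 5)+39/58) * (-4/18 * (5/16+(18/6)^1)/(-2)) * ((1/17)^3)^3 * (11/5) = -121985439763/185708614594302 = -0.00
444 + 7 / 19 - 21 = 8044 / 19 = 423.37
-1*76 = -76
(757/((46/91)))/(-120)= -68887/5520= -12.48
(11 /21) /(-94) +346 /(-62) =-341843 /61194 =-5.59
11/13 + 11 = 154/13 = 11.85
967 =967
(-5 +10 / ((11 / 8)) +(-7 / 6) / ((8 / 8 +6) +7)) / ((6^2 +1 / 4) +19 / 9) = 867 / 15191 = 0.06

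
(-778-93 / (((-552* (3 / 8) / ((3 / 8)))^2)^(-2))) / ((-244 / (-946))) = -33476540374329.66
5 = 5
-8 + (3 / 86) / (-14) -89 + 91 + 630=751293 / 1204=624.00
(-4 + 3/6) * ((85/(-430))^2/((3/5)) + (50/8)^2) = -24308585/177504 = -136.95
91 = 91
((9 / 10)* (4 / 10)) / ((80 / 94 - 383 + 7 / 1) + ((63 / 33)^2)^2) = -6193143 / 6225237625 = -0.00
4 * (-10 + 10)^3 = 0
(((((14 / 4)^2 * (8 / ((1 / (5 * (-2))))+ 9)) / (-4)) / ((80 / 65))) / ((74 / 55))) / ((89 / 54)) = 67162095 / 843008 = 79.67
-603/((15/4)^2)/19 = -1072/475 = -2.26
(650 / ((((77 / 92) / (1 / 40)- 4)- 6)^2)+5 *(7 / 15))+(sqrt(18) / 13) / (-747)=20485 / 5832- sqrt(2) / 3237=3.51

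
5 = 5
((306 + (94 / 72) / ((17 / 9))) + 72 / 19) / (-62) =-5.01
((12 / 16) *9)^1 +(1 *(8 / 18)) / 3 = 745 / 108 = 6.90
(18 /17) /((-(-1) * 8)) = 9 /68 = 0.13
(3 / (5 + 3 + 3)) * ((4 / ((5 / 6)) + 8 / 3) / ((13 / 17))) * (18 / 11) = 34272 / 7865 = 4.36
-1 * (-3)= 3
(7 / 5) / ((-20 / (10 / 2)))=-7 / 20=-0.35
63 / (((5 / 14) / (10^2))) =17640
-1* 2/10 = -1/5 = -0.20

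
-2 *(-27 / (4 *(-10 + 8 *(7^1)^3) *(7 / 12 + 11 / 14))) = 567 / 157205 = 0.00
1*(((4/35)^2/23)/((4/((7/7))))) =4/28175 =0.00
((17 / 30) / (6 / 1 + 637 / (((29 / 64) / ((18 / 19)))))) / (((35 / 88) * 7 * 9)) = 206074 / 12190287375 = 0.00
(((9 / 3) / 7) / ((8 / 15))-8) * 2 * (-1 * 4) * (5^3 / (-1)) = -7196.43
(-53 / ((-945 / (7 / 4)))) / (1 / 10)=53 / 54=0.98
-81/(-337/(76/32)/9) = 13851/2696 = 5.14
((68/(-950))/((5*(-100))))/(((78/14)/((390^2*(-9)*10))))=-167076/475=-351.74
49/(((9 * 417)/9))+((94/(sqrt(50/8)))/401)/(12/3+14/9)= 0.13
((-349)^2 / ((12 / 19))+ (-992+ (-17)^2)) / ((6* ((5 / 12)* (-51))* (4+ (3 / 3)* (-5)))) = 2305783 / 1530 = 1507.05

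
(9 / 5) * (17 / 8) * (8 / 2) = 153 / 10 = 15.30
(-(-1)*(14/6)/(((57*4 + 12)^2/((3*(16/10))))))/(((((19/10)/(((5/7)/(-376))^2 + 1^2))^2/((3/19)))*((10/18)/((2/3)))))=47989549647601/4702256360979251200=0.00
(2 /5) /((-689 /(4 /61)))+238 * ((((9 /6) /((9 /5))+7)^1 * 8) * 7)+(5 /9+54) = 197560466603 /1891305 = 104457.22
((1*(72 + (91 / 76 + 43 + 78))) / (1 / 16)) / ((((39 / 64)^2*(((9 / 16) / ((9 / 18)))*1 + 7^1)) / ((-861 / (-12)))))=138799775744 / 1878435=73891.18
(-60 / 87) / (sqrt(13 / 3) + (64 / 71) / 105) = 9542400 / 6984060691- 370513500 * sqrt(39) / 6984060691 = -0.33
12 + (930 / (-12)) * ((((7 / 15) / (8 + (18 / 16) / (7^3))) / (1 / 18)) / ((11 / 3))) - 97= -25892567 / 241571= -107.18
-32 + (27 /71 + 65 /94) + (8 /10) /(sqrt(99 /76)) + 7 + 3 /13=-2056039 /86762 + 8 * sqrt(209) /165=-23.00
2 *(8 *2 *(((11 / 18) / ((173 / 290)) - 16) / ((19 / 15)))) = -3730720 / 9861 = -378.33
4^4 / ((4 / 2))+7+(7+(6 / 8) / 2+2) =144.38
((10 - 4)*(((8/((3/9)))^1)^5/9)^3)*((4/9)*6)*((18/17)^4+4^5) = 11360403918299491638615.99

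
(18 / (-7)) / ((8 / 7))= -9 / 4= -2.25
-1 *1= -1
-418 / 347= -1.20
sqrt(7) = 2.65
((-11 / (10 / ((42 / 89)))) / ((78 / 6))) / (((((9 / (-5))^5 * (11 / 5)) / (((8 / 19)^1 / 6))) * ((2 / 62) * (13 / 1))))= 2712500 / 16874964171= 0.00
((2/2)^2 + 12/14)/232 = 13/1624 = 0.01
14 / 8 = 7 / 4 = 1.75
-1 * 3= -3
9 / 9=1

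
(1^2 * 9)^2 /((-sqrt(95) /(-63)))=523.56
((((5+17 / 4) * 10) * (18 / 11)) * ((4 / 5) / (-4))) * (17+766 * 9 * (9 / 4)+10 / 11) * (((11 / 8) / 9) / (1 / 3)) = -37922817 / 176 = -215470.55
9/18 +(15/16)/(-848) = 6769/13568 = 0.50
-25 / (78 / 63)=-525 / 26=-20.19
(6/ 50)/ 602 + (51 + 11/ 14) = 389689/ 7525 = 51.79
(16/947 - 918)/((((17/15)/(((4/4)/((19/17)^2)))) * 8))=-110839575/1367468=-81.05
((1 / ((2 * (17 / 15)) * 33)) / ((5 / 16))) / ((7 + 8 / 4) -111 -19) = -8 / 22627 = -0.00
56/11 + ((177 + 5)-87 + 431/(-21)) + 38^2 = 351944/231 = 1523.57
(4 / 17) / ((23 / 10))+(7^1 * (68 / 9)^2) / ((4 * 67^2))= 17708332 / 142171119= 0.12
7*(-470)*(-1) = 3290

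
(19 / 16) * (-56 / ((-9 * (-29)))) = -133 / 522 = -0.25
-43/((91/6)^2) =-1548/8281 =-0.19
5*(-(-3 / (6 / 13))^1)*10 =325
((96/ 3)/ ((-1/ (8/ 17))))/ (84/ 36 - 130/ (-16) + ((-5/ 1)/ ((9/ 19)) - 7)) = 18432/ 8687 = 2.12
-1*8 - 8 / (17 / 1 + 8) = -208 / 25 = -8.32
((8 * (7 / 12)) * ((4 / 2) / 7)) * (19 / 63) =76 / 189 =0.40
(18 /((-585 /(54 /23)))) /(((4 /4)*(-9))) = 12 /1495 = 0.01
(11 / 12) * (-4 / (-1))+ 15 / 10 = 31 / 6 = 5.17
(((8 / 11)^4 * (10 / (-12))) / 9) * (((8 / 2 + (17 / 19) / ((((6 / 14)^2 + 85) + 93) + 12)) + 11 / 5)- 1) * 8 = -25164464128 / 23331150909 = -1.08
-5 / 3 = -1.67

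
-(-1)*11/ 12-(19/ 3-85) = 79.58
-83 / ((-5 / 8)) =664 / 5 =132.80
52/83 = 0.63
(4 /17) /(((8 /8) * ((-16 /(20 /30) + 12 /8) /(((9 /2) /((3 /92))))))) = -368 /255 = -1.44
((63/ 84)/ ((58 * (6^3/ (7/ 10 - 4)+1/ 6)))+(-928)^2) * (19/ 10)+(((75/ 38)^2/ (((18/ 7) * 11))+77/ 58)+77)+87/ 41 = 332911791673723617/ 203450253710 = 1636330.19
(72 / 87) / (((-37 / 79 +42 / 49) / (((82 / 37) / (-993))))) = -362768 / 76360045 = -0.00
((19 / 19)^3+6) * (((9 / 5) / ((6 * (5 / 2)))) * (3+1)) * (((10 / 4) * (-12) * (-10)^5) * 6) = 60480000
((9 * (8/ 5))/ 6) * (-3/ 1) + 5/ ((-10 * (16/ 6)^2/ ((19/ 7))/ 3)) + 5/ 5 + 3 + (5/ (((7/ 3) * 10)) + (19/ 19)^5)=-11461/ 4480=-2.56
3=3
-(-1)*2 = 2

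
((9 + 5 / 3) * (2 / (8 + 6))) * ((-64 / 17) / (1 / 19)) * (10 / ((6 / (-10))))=1816.62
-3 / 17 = -0.18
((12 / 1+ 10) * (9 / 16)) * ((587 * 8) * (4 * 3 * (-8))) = -5578848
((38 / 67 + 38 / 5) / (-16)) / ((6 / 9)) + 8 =4847 / 670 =7.23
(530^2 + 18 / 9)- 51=280851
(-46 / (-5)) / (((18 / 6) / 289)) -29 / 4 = 52741 / 60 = 879.02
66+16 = 82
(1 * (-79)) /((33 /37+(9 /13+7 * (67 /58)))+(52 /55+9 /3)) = -121216810 /20892041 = -5.80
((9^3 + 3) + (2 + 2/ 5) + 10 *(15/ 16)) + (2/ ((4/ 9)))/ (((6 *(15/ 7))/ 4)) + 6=30047/ 40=751.18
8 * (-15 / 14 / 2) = -30 / 7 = -4.29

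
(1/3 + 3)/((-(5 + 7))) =-5/18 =-0.28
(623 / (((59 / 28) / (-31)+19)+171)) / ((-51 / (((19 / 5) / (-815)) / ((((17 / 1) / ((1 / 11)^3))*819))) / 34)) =2935576 / 5335555431910275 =0.00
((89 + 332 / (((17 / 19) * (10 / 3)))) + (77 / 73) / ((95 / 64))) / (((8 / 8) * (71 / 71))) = 201.03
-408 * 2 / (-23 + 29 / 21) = 8568 / 227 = 37.74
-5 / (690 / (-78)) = 13 / 23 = 0.57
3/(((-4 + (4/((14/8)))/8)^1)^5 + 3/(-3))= -16807/3966061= -0.00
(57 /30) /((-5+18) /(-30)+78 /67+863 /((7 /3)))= 26733 /5214173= 0.01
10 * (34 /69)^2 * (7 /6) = 40460 /14283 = 2.83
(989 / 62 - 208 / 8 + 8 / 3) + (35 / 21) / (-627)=-861181 / 116622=-7.38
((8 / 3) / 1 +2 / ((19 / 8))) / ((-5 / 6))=-80 / 19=-4.21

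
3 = 3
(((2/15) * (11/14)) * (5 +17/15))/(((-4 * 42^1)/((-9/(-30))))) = -253/220500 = -0.00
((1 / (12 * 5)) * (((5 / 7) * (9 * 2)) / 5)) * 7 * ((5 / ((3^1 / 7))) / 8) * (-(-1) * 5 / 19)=35 / 304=0.12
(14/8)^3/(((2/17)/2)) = 5831/64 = 91.11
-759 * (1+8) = -6831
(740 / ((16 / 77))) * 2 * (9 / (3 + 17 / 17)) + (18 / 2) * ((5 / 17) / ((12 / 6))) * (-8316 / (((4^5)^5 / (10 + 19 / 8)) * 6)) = 2453881958464893281325 / 153122387330596864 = 16025.62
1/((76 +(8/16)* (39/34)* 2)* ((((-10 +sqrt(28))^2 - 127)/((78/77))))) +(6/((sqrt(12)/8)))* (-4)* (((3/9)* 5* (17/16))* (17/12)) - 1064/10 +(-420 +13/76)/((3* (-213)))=-1445* sqrt(3)/18 - 19359006004243039/183076019155260 - 35360* sqrt(7)/753957743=-244.79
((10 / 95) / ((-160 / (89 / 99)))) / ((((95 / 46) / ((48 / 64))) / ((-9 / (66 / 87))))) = 178089 / 69889600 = 0.00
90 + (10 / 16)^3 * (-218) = 9415 / 256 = 36.78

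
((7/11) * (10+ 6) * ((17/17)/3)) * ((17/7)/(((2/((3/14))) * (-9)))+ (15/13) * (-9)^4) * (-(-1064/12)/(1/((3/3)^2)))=799627768/351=2278141.79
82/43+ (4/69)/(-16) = 22589/11868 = 1.90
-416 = -416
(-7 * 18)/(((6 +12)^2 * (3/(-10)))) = 1.30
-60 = -60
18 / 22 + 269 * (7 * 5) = 103574 / 11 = 9415.82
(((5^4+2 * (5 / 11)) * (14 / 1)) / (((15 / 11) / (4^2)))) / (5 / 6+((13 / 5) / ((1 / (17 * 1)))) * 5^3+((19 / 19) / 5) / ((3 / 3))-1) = 3084480 / 165751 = 18.61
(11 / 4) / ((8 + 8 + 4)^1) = 11 / 80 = 0.14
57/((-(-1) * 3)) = 19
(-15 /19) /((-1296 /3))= 5 /2736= 0.00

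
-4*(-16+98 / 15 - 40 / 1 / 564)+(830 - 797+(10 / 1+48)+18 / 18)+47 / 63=1937921 / 14805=130.90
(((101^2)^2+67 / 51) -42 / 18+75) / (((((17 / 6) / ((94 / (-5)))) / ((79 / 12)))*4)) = -4926300930928 / 4335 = -1136401598.83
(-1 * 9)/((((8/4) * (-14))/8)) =18/7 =2.57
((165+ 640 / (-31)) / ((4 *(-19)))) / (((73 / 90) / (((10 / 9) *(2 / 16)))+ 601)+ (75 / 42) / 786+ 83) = -307768125 / 111777833701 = -0.00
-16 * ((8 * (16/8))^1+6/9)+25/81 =-266.36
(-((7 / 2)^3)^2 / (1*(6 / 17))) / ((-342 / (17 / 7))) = 4857223 / 131328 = 36.99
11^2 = 121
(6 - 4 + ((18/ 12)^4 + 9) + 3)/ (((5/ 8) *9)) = 61/ 18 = 3.39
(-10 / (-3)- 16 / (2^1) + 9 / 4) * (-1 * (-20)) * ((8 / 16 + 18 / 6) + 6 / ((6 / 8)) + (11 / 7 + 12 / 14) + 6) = -13485 / 14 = -963.21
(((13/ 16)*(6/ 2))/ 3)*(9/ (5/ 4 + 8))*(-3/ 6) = -117/ 296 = -0.40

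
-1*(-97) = 97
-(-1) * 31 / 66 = 0.47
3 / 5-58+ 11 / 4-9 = -1273 / 20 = -63.65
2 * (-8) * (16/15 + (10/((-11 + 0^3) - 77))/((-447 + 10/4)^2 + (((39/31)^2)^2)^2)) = -17.07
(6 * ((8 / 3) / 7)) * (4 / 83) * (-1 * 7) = -0.77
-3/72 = -1/24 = -0.04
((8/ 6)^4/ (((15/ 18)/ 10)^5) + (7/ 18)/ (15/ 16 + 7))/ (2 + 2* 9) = 224722958/ 5715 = 39321.60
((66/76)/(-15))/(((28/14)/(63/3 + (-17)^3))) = 13453/95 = 141.61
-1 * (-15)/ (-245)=-0.06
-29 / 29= -1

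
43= 43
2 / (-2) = -1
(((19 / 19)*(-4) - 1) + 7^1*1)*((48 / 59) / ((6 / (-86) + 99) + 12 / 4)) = 1376 / 86199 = 0.02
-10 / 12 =-5 / 6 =-0.83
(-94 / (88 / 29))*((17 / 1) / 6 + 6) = -72239 / 264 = -273.63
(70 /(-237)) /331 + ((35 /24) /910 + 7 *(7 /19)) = 266584005 /103340848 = 2.58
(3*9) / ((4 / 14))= 189 / 2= 94.50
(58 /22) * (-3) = -87 /11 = -7.91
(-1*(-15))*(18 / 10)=27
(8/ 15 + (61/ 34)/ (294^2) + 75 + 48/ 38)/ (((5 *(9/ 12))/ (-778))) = -8340426889399/ 523478025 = -15932.72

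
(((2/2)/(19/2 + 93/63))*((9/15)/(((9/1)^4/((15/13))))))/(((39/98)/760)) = 1042720/56795661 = 0.02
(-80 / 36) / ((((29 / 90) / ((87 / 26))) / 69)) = -20700 / 13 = -1592.31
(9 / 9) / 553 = 1 / 553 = 0.00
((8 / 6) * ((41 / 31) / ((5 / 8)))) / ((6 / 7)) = 4592 / 1395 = 3.29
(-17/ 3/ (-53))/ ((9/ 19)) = 323/ 1431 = 0.23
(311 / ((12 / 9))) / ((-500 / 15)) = -7.00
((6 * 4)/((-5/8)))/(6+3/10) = -128/21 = -6.10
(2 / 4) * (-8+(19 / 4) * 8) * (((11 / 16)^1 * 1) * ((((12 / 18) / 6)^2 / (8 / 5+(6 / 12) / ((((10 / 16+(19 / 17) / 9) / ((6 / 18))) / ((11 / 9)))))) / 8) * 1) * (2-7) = -1260875 / 29661696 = -0.04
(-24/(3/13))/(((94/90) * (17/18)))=-84240/799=-105.43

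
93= 93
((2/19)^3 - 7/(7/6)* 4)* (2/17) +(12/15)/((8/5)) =-541829/233206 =-2.32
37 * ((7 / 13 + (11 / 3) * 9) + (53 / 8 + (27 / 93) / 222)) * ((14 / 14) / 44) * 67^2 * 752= 1010856475025 / 8866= 114014941.92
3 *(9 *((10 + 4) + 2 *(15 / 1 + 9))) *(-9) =-15066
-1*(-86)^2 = -7396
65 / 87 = 0.75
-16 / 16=-1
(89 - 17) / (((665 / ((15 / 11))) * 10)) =0.01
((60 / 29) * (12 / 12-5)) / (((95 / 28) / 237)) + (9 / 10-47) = -3439291 / 5510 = -624.19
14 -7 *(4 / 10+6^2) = -1204 / 5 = -240.80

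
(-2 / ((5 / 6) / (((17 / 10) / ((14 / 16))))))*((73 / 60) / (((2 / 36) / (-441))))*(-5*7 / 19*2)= -78808464 / 475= -165912.56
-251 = -251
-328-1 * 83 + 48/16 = -408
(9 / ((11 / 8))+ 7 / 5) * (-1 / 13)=-437 / 715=-0.61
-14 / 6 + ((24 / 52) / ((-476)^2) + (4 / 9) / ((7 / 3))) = -3155877 / 1472744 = -2.14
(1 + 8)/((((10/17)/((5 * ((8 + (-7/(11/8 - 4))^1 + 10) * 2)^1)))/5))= 15810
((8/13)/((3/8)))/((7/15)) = 320/91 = 3.52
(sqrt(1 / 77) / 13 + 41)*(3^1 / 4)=3*sqrt(77) / 4004 + 123 / 4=30.76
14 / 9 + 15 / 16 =359 / 144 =2.49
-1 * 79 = -79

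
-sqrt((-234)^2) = -234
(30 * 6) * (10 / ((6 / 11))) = 3300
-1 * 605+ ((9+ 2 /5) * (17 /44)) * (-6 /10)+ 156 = -451.18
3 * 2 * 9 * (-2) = -108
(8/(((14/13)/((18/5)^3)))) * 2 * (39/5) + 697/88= 2084653471/385000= 5414.68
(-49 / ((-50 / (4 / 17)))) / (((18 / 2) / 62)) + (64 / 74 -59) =-8002763 / 141525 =-56.55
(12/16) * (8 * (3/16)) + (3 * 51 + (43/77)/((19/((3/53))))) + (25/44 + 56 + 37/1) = 153648085/620312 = 247.69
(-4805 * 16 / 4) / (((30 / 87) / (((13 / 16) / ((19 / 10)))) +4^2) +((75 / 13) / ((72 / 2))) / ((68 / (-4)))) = -1478171760 / 1291819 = -1144.26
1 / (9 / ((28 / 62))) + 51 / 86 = 15433 / 23994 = 0.64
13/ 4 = 3.25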